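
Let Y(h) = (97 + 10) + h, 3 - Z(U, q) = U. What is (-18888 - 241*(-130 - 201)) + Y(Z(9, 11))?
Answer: 60984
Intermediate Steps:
Z(U, q) = 3 - U
Y(h) = 107 + h
(-18888 - 241*(-130 - 201)) + Y(Z(9, 11)) = (-18888 - 241*(-130 - 201)) + (107 + (3 - 1*9)) = (-18888 - 241*(-331)) + (107 + (3 - 9)) = (-18888 + 79771) + (107 - 6) = 60883 + 101 = 60984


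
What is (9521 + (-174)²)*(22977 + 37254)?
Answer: 2397013107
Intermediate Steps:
(9521 + (-174)²)*(22977 + 37254) = (9521 + 30276)*60231 = 39797*60231 = 2397013107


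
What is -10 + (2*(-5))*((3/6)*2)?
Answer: -20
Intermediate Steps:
-10 + (2*(-5))*((3/6)*2) = -10 - 10*3*(1/6)*2 = -10 - 5*2 = -10 - 10*1 = -10 - 10 = -20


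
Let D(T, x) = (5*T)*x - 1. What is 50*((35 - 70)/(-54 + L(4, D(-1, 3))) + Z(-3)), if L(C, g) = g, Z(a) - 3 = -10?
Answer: -325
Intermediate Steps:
D(T, x) = -1 + 5*T*x (D(T, x) = 5*T*x - 1 = -1 + 5*T*x)
Z(a) = -7 (Z(a) = 3 - 10 = -7)
50*((35 - 70)/(-54 + L(4, D(-1, 3))) + Z(-3)) = 50*((35 - 70)/(-54 + (-1 + 5*(-1)*3)) - 7) = 50*(-35/(-54 + (-1 - 15)) - 7) = 50*(-35/(-54 - 16) - 7) = 50*(-35/(-70) - 7) = 50*(-35*(-1/70) - 7) = 50*(1/2 - 7) = 50*(-13/2) = -325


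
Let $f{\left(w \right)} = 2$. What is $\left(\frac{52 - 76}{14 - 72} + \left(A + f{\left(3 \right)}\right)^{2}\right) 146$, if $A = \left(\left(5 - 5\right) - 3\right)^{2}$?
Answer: $\frac{514066}{29} \approx 17726.0$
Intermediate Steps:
$A = 9$ ($A = \left(\left(5 - 5\right) - 3\right)^{2} = \left(0 - 3\right)^{2} = \left(-3\right)^{2} = 9$)
$\left(\frac{52 - 76}{14 - 72} + \left(A + f{\left(3 \right)}\right)^{2}\right) 146 = \left(\frac{52 - 76}{14 - 72} + \left(9 + 2\right)^{2}\right) 146 = \left(- \frac{24}{-58} + 11^{2}\right) 146 = \left(\left(-24\right) \left(- \frac{1}{58}\right) + 121\right) 146 = \left(\frac{12}{29} + 121\right) 146 = \frac{3521}{29} \cdot 146 = \frac{514066}{29}$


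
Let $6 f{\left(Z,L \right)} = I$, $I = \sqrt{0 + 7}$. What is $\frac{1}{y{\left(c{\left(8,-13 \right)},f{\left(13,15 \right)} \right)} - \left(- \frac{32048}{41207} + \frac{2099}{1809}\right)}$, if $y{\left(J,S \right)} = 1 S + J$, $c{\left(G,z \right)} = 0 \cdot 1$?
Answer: $\frac{8503519004252172}{1068643358204603} + \frac{3704485250688246 \sqrt{7}}{1068643358204603} \approx 17.129$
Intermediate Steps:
$c{\left(G,z \right)} = 0$
$I = \sqrt{7} \approx 2.6458$
$f{\left(Z,L \right)} = \frac{\sqrt{7}}{6}$
$y{\left(J,S \right)} = J + S$ ($y{\left(J,S \right)} = S + J = J + S$)
$\frac{1}{y{\left(c{\left(8,-13 \right)},f{\left(13,15 \right)} \right)} - \left(- \frac{32048}{41207} + \frac{2099}{1809}\right)} = \frac{1}{\left(0 + \frac{\sqrt{7}}{6}\right) - \left(- \frac{32048}{41207} + \frac{2099}{1809}\right)} = \frac{1}{\frac{\sqrt{7}}{6} - \frac{28518661}{74543463}} = \frac{1}{- \frac{28518661}{74543463} + \frac{\sqrt{7}}{6}}$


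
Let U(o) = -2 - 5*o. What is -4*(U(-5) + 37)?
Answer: -240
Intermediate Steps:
U(o) = -2 - 5*o
-4*(U(-5) + 37) = -4*((-2 - 5*(-5)) + 37) = -4*((-2 + 25) + 37) = -4*(23 + 37) = -4*60 = -240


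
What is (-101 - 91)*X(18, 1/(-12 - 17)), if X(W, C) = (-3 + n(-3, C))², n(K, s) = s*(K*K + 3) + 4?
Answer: -55488/841 ≈ -65.979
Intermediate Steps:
n(K, s) = 4 + s*(3 + K²) (n(K, s) = s*(K² + 3) + 4 = s*(3 + K²) + 4 = 4 + s*(3 + K²))
X(W, C) = (1 + 12*C)² (X(W, C) = (-3 + (4 + 3*C + C*(-3)²))² = (-3 + (4 + 3*C + C*9))² = (-3 + (4 + 3*C + 9*C))² = (-3 + (4 + 12*C))² = (1 + 12*C)²)
(-101 - 91)*X(18, 1/(-12 - 17)) = (-101 - 91)*(1 + 12/(-12 - 17))² = -192*(1 + 12/(-29))² = -192*(1 + 12*(-1/29))² = -192*(1 - 12/29)² = -192*(17/29)² = -192*289/841 = -55488/841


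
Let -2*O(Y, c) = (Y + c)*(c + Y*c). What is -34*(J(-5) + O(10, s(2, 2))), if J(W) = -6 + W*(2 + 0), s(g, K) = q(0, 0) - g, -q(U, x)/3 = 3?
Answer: 2601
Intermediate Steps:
q(U, x) = -9 (q(U, x) = -3*3 = -9)
s(g, K) = -9 - g
O(Y, c) = -(Y + c)*(c + Y*c)/2
J(W) = -6 + 2*W (J(W) = -6 + W*2 = -6 + 2*W)
-34*(J(-5) + O(10, s(2, 2))) = -34*((-6 + 2*(-5)) - (-9 - 1*2)*(10 + (-9 - 1*2) + 10² + 10*(-9 - 1*2))/2) = -34*((-6 - 10) - (-9 - 2)*(10 + (-9 - 2) + 100 + 10*(-9 - 2))/2) = -34*(-16 - ½*(-11)*(10 - 11 + 100 + 10*(-11))) = -34*(-16 - ½*(-11)*(10 - 11 + 100 - 110)) = -34*(-16 - ½*(-11)*(-11)) = -34*(-16 - 121/2) = -34*(-153/2) = 2601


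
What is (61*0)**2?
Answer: 0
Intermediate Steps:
(61*0)**2 = 0**2 = 0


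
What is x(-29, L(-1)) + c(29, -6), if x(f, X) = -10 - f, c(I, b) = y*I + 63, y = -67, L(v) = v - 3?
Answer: -1861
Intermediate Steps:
L(v) = -3 + v
c(I, b) = 63 - 67*I (c(I, b) = -67*I + 63 = 63 - 67*I)
x(-29, L(-1)) + c(29, -6) = (-10 - 1*(-29)) + (63 - 67*29) = (-10 + 29) + (63 - 1943) = 19 - 1880 = -1861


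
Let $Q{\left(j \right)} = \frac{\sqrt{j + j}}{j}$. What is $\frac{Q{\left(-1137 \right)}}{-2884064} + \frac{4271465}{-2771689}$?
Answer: $- \frac{4271465}{2771689} + \frac{i \sqrt{2274}}{3279180768} \approx -1.5411 + 1.4542 \cdot 10^{-8} i$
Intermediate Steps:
$Q{\left(j \right)} = \frac{\sqrt{2}}{\sqrt{j}}$ ($Q{\left(j \right)} = \frac{\sqrt{2 j}}{j} = \frac{\sqrt{2} \sqrt{j}}{j} = \frac{\sqrt{2}}{\sqrt{j}}$)
$\frac{Q{\left(-1137 \right)}}{-2884064} + \frac{4271465}{-2771689} = \frac{\sqrt{2} \frac{1}{\sqrt{-1137}}}{-2884064} + \frac{4271465}{-2771689} = \sqrt{2} \left(- \frac{i \sqrt{1137}}{1137}\right) \left(- \frac{1}{2884064}\right) + 4271465 \left(- \frac{1}{2771689}\right) = - \frac{i \sqrt{2274}}{1137} \left(- \frac{1}{2884064}\right) - \frac{4271465}{2771689} = \frac{i \sqrt{2274}}{3279180768} - \frac{4271465}{2771689} = - \frac{4271465}{2771689} + \frac{i \sqrt{2274}}{3279180768}$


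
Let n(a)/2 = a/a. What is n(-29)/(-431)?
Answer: -2/431 ≈ -0.0046404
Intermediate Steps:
n(a) = 2 (n(a) = 2*(a/a) = 2*1 = 2)
n(-29)/(-431) = 2/(-431) = 2*(-1/431) = -2/431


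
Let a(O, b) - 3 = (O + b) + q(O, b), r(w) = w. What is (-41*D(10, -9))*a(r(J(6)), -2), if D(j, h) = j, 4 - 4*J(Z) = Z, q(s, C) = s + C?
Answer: 820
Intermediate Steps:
q(s, C) = C + s
J(Z) = 1 - Z/4
a(O, b) = 3 + 2*O + 2*b (a(O, b) = 3 + ((O + b) + (b + O)) = 3 + ((O + b) + (O + b)) = 3 + (2*O + 2*b) = 3 + 2*O + 2*b)
(-41*D(10, -9))*a(r(J(6)), -2) = (-41*10)*(3 + 2*(1 - ¼*6) + 2*(-2)) = -410*(3 + 2*(1 - 3/2) - 4) = -410*(3 + 2*(-½) - 4) = -410*(3 - 1 - 4) = -410*(-2) = 820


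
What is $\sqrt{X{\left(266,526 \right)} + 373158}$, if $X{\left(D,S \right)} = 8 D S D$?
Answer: $\sqrt{298114406} \approx 17266.0$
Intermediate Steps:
$X{\left(D,S \right)} = 8 S D^{2}$ ($X{\left(D,S \right)} = 8 D S D = 8 S D^{2}$)
$\sqrt{X{\left(266,526 \right)} + 373158} = \sqrt{8 \cdot 526 \cdot 266^{2} + 373158} = \sqrt{8 \cdot 526 \cdot 70756 + 373158} = \sqrt{297741248 + 373158} = \sqrt{298114406}$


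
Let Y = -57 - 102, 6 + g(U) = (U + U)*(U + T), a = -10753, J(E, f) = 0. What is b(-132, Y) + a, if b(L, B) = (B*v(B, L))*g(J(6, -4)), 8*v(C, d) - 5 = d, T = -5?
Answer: -103591/4 ≈ -25898.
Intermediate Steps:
g(U) = -6 + 2*U*(-5 + U) (g(U) = -6 + (U + U)*(U - 5) = -6 + (2*U)*(-5 + U) = -6 + 2*U*(-5 + U))
v(C, d) = 5/8 + d/8
Y = -159
b(L, B) = -6*B*(5/8 + L/8) (b(L, B) = (B*(5/8 + L/8))*(-6 - 10*0 + 2*0²) = (B*(5/8 + L/8))*(-6 + 0 + 2*0) = (B*(5/8 + L/8))*(-6 + 0 + 0) = (B*(5/8 + L/8))*(-6) = -6*B*(5/8 + L/8))
b(-132, Y) + a = -¾*(-159)*(5 - 132) - 10753 = -¾*(-159)*(-127) - 10753 = -60579/4 - 10753 = -103591/4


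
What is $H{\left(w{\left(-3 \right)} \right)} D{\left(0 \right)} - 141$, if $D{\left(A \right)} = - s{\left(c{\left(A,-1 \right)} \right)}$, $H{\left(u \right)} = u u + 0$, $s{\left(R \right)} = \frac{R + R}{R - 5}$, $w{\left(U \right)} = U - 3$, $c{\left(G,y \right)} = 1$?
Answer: $-123$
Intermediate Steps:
$w{\left(U \right)} = -3 + U$ ($w{\left(U \right)} = U - 3 = -3 + U$)
$s{\left(R \right)} = \frac{2 R}{-5 + R}$
$H{\left(u \right)} = u^{2}$ ($H{\left(u \right)} = u^{2} + 0 = u^{2}$)
$D{\left(A \right)} = \frac{1}{2}$ ($D{\left(A \right)} = - \frac{2 \cdot 1}{-5 + 1} = - \frac{2 \cdot 1}{-4} = - \frac{2 \cdot 1 \left(-1\right)}{4} = \left(-1\right) \left(- \frac{1}{2}\right) = \frac{1}{2}$)
$H{\left(w{\left(-3 \right)} \right)} D{\left(0 \right)} - 141 = \left(-3 - 3\right)^{2} \cdot \frac{1}{2} - 141 = \left(-6\right)^{2} \cdot \frac{1}{2} - 141 = 36 \cdot \frac{1}{2} - 141 = 18 - 141 = -123$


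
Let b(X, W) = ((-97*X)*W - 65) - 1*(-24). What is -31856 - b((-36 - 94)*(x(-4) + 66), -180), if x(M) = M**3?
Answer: 4507785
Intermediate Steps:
b(X, W) = -41 - 97*W*X (b(X, W) = (-97*W*X - 65) + 24 = (-65 - 97*W*X) + 24 = -41 - 97*W*X)
-31856 - b((-36 - 94)*(x(-4) + 66), -180) = -31856 - (-41 - 97*(-180)*(-36 - 94)*((-4)**3 + 66)) = -31856 - (-41 - 97*(-180)*(-130*(-64 + 66))) = -31856 - (-41 - 97*(-180)*(-130*2)) = -31856 - (-41 - 97*(-180)*(-260)) = -31856 - (-41 - 4539600) = -31856 - 1*(-4539641) = -31856 + 4539641 = 4507785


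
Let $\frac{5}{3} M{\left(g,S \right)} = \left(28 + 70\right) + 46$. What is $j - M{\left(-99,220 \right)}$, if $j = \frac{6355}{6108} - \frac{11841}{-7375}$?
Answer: $- \frac{3772824647}{45046500} \approx -83.754$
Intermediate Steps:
$M{\left(g,S \right)} = \frac{432}{5}$ ($M{\left(g,S \right)} = \frac{3 \left(\left(28 + 70\right) + 46\right)}{5} = \frac{3 \left(98 + 46\right)}{5} = \frac{3}{5} \cdot 144 = \frac{432}{5}$)
$j = \frac{119192953}{45046500}$ ($j = 6355 \cdot \frac{1}{6108} - - \frac{11841}{7375} = \frac{6355}{6108} + \frac{11841}{7375} = \frac{119192953}{45046500} \approx 2.646$)
$j - M{\left(-99,220 \right)} = \frac{119192953}{45046500} - \frac{432}{5} = - \frac{3772824647}{45046500}$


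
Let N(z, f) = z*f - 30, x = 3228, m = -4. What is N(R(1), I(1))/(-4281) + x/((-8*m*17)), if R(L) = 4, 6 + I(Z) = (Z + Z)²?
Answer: 3459935/582216 ≈ 5.9427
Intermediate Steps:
I(Z) = -6 + 4*Z² (I(Z) = -6 + (Z + Z)² = -6 + (2*Z)² = -6 + 4*Z²)
N(z, f) = -30 + f*z (N(z, f) = f*z - 30 = -30 + f*z)
N(R(1), I(1))/(-4281) + x/((-8*m*17)) = (-30 + (-6 + 4*1²)*4)/(-4281) + 3228/((-8*(-4)*17)) = (-30 + (-6 + 4*1)*4)*(-1/4281) + 3228/((32*17)) = (-30 + (-6 + 4)*4)*(-1/4281) + 3228/544 = (-30 - 2*4)*(-1/4281) + 3228*(1/544) = (-30 - 8)*(-1/4281) + 807/136 = -38*(-1/4281) + 807/136 = 38/4281 + 807/136 = 3459935/582216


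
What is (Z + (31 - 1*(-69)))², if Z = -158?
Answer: 3364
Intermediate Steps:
(Z + (31 - 1*(-69)))² = (-158 + (31 - 1*(-69)))² = (-158 + (31 + 69))² = (-158 + 100)² = (-58)² = 3364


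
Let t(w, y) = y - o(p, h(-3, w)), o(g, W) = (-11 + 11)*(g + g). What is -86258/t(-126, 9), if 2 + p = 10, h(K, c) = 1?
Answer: -86258/9 ≈ -9584.2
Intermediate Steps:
p = 8 (p = -2 + 10 = 8)
o(g, W) = 0 (o(g, W) = 0*(2*g) = 0)
t(w, y) = y (t(w, y) = y - 1*0 = y + 0 = y)
-86258/t(-126, 9) = -86258/9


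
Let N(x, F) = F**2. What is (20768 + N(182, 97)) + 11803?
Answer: 41980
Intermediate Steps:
(20768 + N(182, 97)) + 11803 = (20768 + 97**2) + 11803 = (20768 + 9409) + 11803 = 30177 + 11803 = 41980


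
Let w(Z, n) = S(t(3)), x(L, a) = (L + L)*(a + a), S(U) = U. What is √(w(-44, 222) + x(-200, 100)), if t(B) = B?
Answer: I*√79997 ≈ 282.84*I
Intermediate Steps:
x(L, a) = 4*L*a (x(L, a) = (2*L)*(2*a) = 4*L*a)
w(Z, n) = 3
√(w(-44, 222) + x(-200, 100)) = √(3 + 4*(-200)*100) = √(3 - 80000) = √(-79997) = I*√79997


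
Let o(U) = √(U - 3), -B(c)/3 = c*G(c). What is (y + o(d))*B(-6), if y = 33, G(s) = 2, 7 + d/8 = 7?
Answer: 1188 + 36*I*√3 ≈ 1188.0 + 62.354*I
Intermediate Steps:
d = 0 (d = -56 + 8*7 = -56 + 56 = 0)
B(c) = -6*c (B(c) = -3*c*2 = -6*c)
o(U) = √(-3 + U)
(y + o(d))*B(-6) = (33 + √(-3 + 0))*(-6*(-6)) = (33 + √(-3))*36 = (33 + I*√3)*36 = 1188 + 36*I*√3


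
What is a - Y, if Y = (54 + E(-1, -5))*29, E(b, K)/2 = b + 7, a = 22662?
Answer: 20748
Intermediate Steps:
E(b, K) = 14 + 2*b (E(b, K) = 2*(b + 7) = 2*(7 + b) = 14 + 2*b)
Y = 1914 (Y = (54 + (14 + 2*(-1)))*29 = (54 + (14 - 2))*29 = (54 + 12)*29 = 66*29 = 1914)
a - Y = 22662 - 1*1914 = 22662 - 1914 = 20748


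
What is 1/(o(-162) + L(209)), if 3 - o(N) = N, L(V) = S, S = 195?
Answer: 1/360 ≈ 0.0027778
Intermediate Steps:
L(V) = 195
o(N) = 3 - N
1/(o(-162) + L(209)) = 1/((3 - 1*(-162)) + 195) = 1/((3 + 162) + 195) = 1/(165 + 195) = 1/360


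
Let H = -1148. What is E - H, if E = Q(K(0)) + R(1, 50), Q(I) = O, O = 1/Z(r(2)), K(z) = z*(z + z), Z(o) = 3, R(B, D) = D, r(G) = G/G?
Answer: 3595/3 ≈ 1198.3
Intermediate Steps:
r(G) = 1
K(z) = 2*z² (K(z) = z*(2*z) = 2*z²)
O = ⅓ (O = 1/3 = ⅓ ≈ 0.33333)
Q(I) = ⅓
E = 151/3 (E = ⅓ + 50 = 151/3 ≈ 50.333)
E - H = 151/3 - 1*(-1148) = 151/3 + 1148 = 3595/3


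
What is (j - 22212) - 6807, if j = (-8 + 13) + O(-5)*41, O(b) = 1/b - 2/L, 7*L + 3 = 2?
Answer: -142241/5 ≈ -28448.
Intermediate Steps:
L = -1/7 (L = -3/7 + (1/7)*2 = -3/7 + 2/7 = -1/7 ≈ -0.14286)
O(b) = 14 + 1/b (O(b) = 1/b - 2/(-1/7) = 1/b - 2*(-7) = 1/b + 14 = 14 + 1/b)
j = 2854/5 (j = (-8 + 13) + (14 + 1/(-5))*41 = 5 + (14 - 1/5)*41 = 5 + (69/5)*41 = 5 + 2829/5 = 2854/5 ≈ 570.80)
(j - 22212) - 6807 = (2854/5 - 22212) - 6807 = -108206/5 - 6807 = -142241/5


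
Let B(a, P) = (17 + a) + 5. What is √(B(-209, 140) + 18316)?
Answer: √18129 ≈ 134.64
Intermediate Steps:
B(a, P) = 22 + a
√(B(-209, 140) + 18316) = √((22 - 209) + 18316) = √(-187 + 18316) = √18129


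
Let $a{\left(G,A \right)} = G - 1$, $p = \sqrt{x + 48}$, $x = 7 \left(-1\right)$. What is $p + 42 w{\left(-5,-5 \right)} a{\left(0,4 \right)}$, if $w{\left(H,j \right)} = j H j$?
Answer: $5250 + \sqrt{41} \approx 5256.4$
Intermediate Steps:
$x = -7$
$w{\left(H,j \right)} = H j^{2}$ ($w{\left(H,j \right)} = H j j = H j^{2}$)
$p = \sqrt{41}$ ($p = \sqrt{-7 + 48} = \sqrt{41} \approx 6.4031$)
$a{\left(G,A \right)} = -1 + G$
$p + 42 w{\left(-5,-5 \right)} a{\left(0,4 \right)} = \sqrt{41} + 42 - 5 \left(-5\right)^{2} \left(-1 + 0\right) = \sqrt{41} + 42 \left(-5\right) 25 \left(-1\right) = \sqrt{41} + 42 \left(\left(-125\right) \left(-1\right)\right) = \sqrt{41} + 42 \cdot 125 = \sqrt{41} + 5250 = 5250 + \sqrt{41}$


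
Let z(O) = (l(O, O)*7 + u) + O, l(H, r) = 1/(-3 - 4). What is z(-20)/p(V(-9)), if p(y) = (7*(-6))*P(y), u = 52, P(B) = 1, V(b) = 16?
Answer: -31/42 ≈ -0.73810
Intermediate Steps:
l(H, r) = -1/7 (l(H, r) = 1/(-7) = -1/7)
p(y) = -42 (p(y) = (7*(-6))*1 = -42*1 = -42)
z(O) = 51 + O (z(O) = (-1/7*7 + 52) + O = (-1 + 52) + O = 51 + O)
z(-20)/p(V(-9)) = (51 - 20)/(-42) = 31*(-1/42) = -31/42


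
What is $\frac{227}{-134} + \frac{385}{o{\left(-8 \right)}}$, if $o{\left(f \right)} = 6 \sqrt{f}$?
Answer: $- \frac{227}{134} - \frac{385 i \sqrt{2}}{24} \approx -1.694 - 22.686 i$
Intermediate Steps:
$\frac{227}{-134} + \frac{385}{o{\left(-8 \right)}} = \frac{227}{-134} + \frac{385}{6 \sqrt{-8}} = 227 \left(- \frac{1}{134}\right) + \frac{385}{6 \cdot 2 i \sqrt{2}} = - \frac{227}{134} + \frac{385}{12 i \sqrt{2}} = - \frac{227}{134} + 385 \left(- \frac{i \sqrt{2}}{24}\right) = - \frac{227}{134} - \frac{385 i \sqrt{2}}{24}$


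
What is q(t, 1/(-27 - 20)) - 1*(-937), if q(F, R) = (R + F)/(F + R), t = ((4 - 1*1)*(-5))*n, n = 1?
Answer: 938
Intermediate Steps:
t = -15 (t = ((4 - 1*1)*(-5))*1 = ((4 - 1)*(-5))*1 = (3*(-5))*1 = -15*1 = -15)
q(F, R) = 1 (q(F, R) = (F + R)/(F + R) = 1)
q(t, 1/(-27 - 20)) - 1*(-937) = 1 - 1*(-937) = 1 + 937 = 938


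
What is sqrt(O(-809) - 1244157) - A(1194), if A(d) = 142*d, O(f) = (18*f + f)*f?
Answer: -169548 + sqrt(11190982) ≈ -1.6620e+5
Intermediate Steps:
O(f) = 19*f**2 (O(f) = (19*f)*f = 19*f**2)
sqrt(O(-809) - 1244157) - A(1194) = sqrt(19*(-809)**2 - 1244157) - 142*1194 = sqrt(19*654481 - 1244157) - 1*169548 = sqrt(12435139 - 1244157) - 169548 = sqrt(11190982) - 169548 = -169548 + sqrt(11190982)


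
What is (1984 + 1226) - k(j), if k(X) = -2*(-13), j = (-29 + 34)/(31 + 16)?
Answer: 3184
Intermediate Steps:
j = 5/47 ≈ 0.10638
k(X) = 26
(1984 + 1226) - k(j) = (1984 + 1226) - 1*26 = 3210 - 26 = 3184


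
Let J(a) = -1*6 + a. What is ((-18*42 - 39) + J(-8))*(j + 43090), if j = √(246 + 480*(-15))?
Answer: -34859810 - 809*I*√6954 ≈ -3.486e+7 - 67463.0*I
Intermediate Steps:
J(a) = -6 + a
j = I*√6954 (j = √(246 - 7200) = √(-6954) = I*√6954 ≈ 83.391*I)
((-18*42 - 39) + J(-8))*(j + 43090) = ((-18*42 - 39) + (-6 - 8))*(I*√6954 + 43090) = ((-756 - 39) - 14)*(43090 + I*√6954) = (-795 - 14)*(43090 + I*√6954) = -809*(43090 + I*√6954) = -34859810 - 809*I*√6954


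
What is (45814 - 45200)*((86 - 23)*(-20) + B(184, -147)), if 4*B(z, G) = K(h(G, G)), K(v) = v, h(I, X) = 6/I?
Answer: -37908667/49 ≈ -7.7365e+5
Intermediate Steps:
B(z, G) = 3/(2*G) (B(z, G) = (6/G)/4 = 3/(2*G))
(45814 - 45200)*((86 - 23)*(-20) + B(184, -147)) = (45814 - 45200)*((86 - 23)*(-20) + (3/2)/(-147)) = 614*(63*(-20) + (3/2)*(-1/147)) = 614*(-1260 - 1/98) = 614*(-123481/98) = -37908667/49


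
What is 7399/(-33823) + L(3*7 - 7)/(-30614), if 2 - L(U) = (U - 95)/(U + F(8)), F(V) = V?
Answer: -4987513567/22780061084 ≈ -0.21894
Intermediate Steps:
L(U) = 2 - (-95 + U)/(8 + U) (L(U) = 2 - (U - 95)/(U + 8) = 2 - (-95 + U)/(8 + U))
7399/(-33823) + L(3*7 - 7)/(-30614) = 7399/(-33823) + ((111 + (3*7 - 7))/(8 + (3*7 - 7)))/(-30614) = 7399*(-1/33823) + ((111 + (21 - 7))/(8 + (21 - 7)))*(-1/30614) = -7399/33823 + ((111 + 14)/(8 + 14))*(-1/30614) = -7399/33823 + (125/22)*(-1/30614) = -7399/33823 - 125/673508 = -4987513567/22780061084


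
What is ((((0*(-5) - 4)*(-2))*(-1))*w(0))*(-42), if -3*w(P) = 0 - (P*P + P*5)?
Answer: 0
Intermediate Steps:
w(P) = P²/3 + 5*P/3 (w(P) = -(0 - (P*P + P*5))/3 = -(0 - (P² + 5*P))/3 = -(0 + (-P² - 5*P))/3 = -(-P² - 5*P)/3 = P²/3 + 5*P/3)
((((0*(-5) - 4)*(-2))*(-1))*w(0))*(-42) = ((((0*(-5) - 4)*(-2))*(-1))*((⅓)*0*(5 + 0)))*(-42) = ((((0 - 4)*(-2))*(-1))*((⅓)*0*5))*(-42) = ((-4*(-2)*(-1))*0)*(-42) = ((8*(-1))*0)*(-42) = -8*0*(-42) = 0*(-42) = 0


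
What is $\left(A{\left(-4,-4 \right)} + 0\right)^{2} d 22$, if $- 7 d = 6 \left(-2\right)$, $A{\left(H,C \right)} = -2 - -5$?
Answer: $\frac{2376}{7} \approx 339.43$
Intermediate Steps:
$A{\left(H,C \right)} = 3$ ($A{\left(H,C \right)} = -2 + 5 = 3$)
$d = \frac{12}{7}$ ($d = - \frac{6 \left(-2\right)}{7} = \left(- \frac{1}{7}\right) \left(-12\right) = \frac{12}{7} \approx 1.7143$)
$\left(A{\left(-4,-4 \right)} + 0\right)^{2} d 22 = \left(3 + 0\right)^{2} \cdot \frac{12}{7} \cdot 22 = 3^{2} \cdot \frac{12}{7} \cdot 22 = 9 \cdot \frac{12}{7} \cdot 22 = \frac{108}{7} \cdot 22 = \frac{2376}{7}$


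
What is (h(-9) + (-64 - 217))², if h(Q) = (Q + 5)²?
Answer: 70225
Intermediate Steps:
h(Q) = (5 + Q)²
(h(-9) + (-64 - 217))² = ((5 - 9)² + (-64 - 217))² = ((-4)² - 281)² = (16 - 281)² = (-265)² = 70225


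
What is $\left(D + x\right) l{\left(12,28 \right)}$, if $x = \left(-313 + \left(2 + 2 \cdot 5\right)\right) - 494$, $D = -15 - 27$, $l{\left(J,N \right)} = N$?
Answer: $-23436$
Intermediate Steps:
$D = -42$ ($D = -15 - 27 = -42$)
$x = -795$ ($x = \left(-313 + \left(2 + 10\right)\right) - 494 = \left(-313 + 12\right) - 494 = -301 - 494 = -795$)
$\left(D + x\right) l{\left(12,28 \right)} = \left(-42 - 795\right) 28 = \left(-837\right) 28 = -23436$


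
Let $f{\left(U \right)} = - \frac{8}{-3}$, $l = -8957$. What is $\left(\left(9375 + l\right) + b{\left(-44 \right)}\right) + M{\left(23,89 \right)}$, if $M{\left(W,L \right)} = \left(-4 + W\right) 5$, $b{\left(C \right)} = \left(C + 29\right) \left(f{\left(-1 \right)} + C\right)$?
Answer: $1133$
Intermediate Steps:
$f{\left(U \right)} = \frac{8}{3}$ ($f{\left(U \right)} = \left(-8\right) \left(- \frac{1}{3}\right) = \frac{8}{3}$)
$b{\left(C \right)} = \left(29 + C\right) \left(\frac{8}{3} + C\right)$ ($b{\left(C \right)} = \left(C + 29\right) \left(\frac{8}{3} + C\right) = \left(29 + C\right) \left(\frac{8}{3} + C\right)$)
$M{\left(W,L \right)} = -20 + 5 W$
$\left(\left(9375 + l\right) + b{\left(-44 \right)}\right) + M{\left(23,89 \right)} = \left(\left(9375 - 8957\right) + \left(\frac{232}{3} + \left(-44\right)^{2} + \frac{95}{3} \left(-44\right)\right)\right) + \left(-20 + 5 \cdot 23\right) = \left(418 + \left(\frac{232}{3} + 1936 - \frac{4180}{3}\right)\right) + \left(-20 + 115\right) = \left(418 + 620\right) + 95 = 1038 + 95 = 1133$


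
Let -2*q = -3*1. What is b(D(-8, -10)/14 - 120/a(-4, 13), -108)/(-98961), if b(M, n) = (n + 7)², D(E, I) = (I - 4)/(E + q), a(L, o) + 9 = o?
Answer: -10201/98961 ≈ -0.10308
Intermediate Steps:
a(L, o) = -9 + o
q = 3/2 (q = -(-3)/2 = -½*(-3) = 3/2 ≈ 1.5000)
D(E, I) = (-4 + I)/(3/2 + E) (D(E, I) = (I - 4)/(E + 3/2) = (-4 + I)/(3/2 + E))
b(M, n) = (7 + n)²
b(D(-8, -10)/14 - 120/a(-4, 13), -108)/(-98961) = (7 - 108)²/(-98961) = (-101)²*(-1/98961) = 10201*(-1/98961) = -10201/98961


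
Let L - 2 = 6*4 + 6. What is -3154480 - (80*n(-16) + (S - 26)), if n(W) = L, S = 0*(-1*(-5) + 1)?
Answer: -3157014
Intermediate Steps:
S = 0 (S = 0*(5 + 1) = 0*6 = 0)
L = 32 (L = 2 + (6*4 + 6) = 2 + (24 + 6) = 2 + 30 = 32)
n(W) = 32
-3154480 - (80*n(-16) + (S - 26)) = -3154480 - (80*32 + (0 - 26)) = -3154480 - (2560 - 26) = -3154480 - 1*2534 = -3154480 - 2534 = -3157014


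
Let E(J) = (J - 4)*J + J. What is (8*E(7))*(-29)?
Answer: -6496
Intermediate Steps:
E(J) = J + J*(-4 + J) (E(J) = (-4 + J)*J + J = J*(-4 + J) + J = J + J*(-4 + J))
(8*E(7))*(-29) = (8*(7*(-3 + 7)))*(-29) = (8*(7*4))*(-29) = (8*28)*(-29) = 224*(-29) = -6496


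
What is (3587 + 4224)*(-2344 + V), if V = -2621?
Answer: -38781615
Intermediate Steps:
(3587 + 4224)*(-2344 + V) = (3587 + 4224)*(-2344 - 2621) = 7811*(-4965) = -38781615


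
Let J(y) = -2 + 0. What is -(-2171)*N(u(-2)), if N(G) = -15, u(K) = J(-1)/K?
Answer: -32565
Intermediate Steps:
J(y) = -2
u(K) = -2/K
-(-2171)*N(u(-2)) = -(-2171)*(-15) = -1*32565 = -32565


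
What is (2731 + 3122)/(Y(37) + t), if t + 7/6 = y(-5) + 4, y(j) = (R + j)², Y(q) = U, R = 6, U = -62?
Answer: -35118/349 ≈ -100.62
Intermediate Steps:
Y(q) = -62
y(j) = (6 + j)²
t = 23/6 (t = -7/6 + ((6 - 5)² + 4) = -7/6 + (1² + 4) = -7/6 + (1 + 4) = -7/6 + 5 = 23/6 ≈ 3.8333)
(2731 + 3122)/(Y(37) + t) = (2731 + 3122)/(-62 + 23/6) = 5853/(-349/6) = 5853*(-6/349) = -35118/349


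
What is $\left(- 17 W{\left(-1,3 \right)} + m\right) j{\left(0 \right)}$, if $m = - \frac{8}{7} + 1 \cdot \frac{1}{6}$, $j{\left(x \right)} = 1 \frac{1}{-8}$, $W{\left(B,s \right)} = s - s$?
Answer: $\frac{41}{336} \approx 0.12202$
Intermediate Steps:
$W{\left(B,s \right)} = 0$
$j{\left(x \right)} = - \frac{1}{8}$ ($j{\left(x \right)} = 1 \left(- \frac{1}{8}\right) = - \frac{1}{8}$)
$m = - \frac{41}{42}$ ($m = \left(-8\right) \frac{1}{7} + 1 \cdot \frac{1}{6} = - \frac{8}{7} + \frac{1}{6} = - \frac{41}{42} \approx -0.97619$)
$\left(- 17 W{\left(-1,3 \right)} + m\right) j{\left(0 \right)} = \left(\left(-17\right) 0 - \frac{41}{42}\right) \left(- \frac{1}{8}\right) = \left(0 - \frac{41}{42}\right) \left(- \frac{1}{8}\right) = \left(- \frac{41}{42}\right) \left(- \frac{1}{8}\right) = \frac{41}{336}$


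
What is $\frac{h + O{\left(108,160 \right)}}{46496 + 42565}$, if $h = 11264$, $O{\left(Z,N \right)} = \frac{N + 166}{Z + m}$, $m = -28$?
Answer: $\frac{21463}{169640} \approx 0.12652$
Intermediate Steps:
$O{\left(Z,N \right)} = \frac{166 + N}{-28 + Z}$ ($O{\left(Z,N \right)} = \frac{N + 166}{Z - 28} = \frac{166 + N}{-28 + Z}$)
$\frac{h + O{\left(108,160 \right)}}{46496 + 42565} = \frac{11264 + \frac{166 + 160}{-28 + 108}}{46496 + 42565} = \frac{11264 + \frac{1}{80} \cdot 326}{89061} = \left(11264 + \frac{1}{80} \cdot 326\right) \frac{1}{89061} = \left(11264 + \frac{163}{40}\right) \frac{1}{89061} = \frac{450723}{40} \cdot \frac{1}{89061} = \frac{21463}{169640}$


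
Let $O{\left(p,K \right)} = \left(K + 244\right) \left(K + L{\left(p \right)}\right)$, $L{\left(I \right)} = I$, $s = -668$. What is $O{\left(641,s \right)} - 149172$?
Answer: $-137724$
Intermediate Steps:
$O{\left(p,K \right)} = \left(244 + K\right) \left(K + p\right)$ ($O{\left(p,K \right)} = \left(K + 244\right) \left(K + p\right) = \left(244 + K\right) \left(K + p\right)$)
$O{\left(641,s \right)} - 149172 = \left(\left(-668\right)^{2} + 244 \left(-668\right) + 244 \cdot 641 - 428188\right) - 149172 = \left(446224 - 162992 + 156404 - 428188\right) - 149172 = 11448 - 149172 = -137724$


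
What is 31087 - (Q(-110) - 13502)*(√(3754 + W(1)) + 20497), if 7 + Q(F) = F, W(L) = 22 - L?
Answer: 279179730 + 68095*√151 ≈ 2.8002e+8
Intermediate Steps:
Q(F) = -7 + F
31087 - (Q(-110) - 13502)*(√(3754 + W(1)) + 20497) = 31087 - ((-7 - 110) - 13502)*(√(3754 + (22 - 1*1)) + 20497) = 31087 - (-117 - 13502)*(√(3754 + (22 - 1)) + 20497) = 31087 - (-13619)*(√(3754 + 21) + 20497) = 31087 - (-13619)*(√3775 + 20497) = 31087 - (-13619)*(5*√151 + 20497) = 31087 - (-13619)*(20497 + 5*√151) = 31087 - (-279148643 - 68095*√151) = 31087 + (279148643 + 68095*√151) = 279179730 + 68095*√151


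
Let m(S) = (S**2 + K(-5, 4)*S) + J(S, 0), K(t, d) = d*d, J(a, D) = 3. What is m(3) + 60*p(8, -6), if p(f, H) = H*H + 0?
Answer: 2220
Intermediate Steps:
K(t, d) = d**2
p(f, H) = H**2 (p(f, H) = H**2 + 0 = H**2)
m(S) = 3 + S**2 + 16*S (m(S) = (S**2 + 4**2*S) + 3 = (S**2 + 16*S) + 3 = 3 + S**2 + 16*S)
m(3) + 60*p(8, -6) = (3 + 3**2 + 16*3) + 60*(-6)**2 = (3 + 9 + 48) + 60*36 = 60 + 2160 = 2220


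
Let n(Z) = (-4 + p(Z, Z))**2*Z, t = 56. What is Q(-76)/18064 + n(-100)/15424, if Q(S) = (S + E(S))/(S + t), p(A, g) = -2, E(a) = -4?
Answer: -63446/272089 ≈ -0.23318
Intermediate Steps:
Q(S) = (-4 + S)/(56 + S) (Q(S) = (S - 4)/(S + 56) = (-4 + S)/(56 + S))
n(Z) = 36*Z (n(Z) = (-4 - 2)**2*Z = (-6)**2*Z = 36*Z)
Q(-76)/18064 + n(-100)/15424 = ((-4 - 76)/(56 - 76))/18064 + (36*(-100))/15424 = (-80/(-20))*(1/18064) - 3600*1/15424 = -1/20*(-80)*(1/18064) - 225/964 = 4*(1/18064) - 225/964 = 1/4516 - 225/964 = -63446/272089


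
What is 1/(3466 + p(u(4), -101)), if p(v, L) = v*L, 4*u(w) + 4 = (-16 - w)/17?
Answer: 17/61144 ≈ 0.00027803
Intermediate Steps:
u(w) = -21/17 - w/68 (u(w) = -1 + ((-16 - w)/17)/4 = -1 + ((-16 - w)*(1/17))/4 = -1 + (-16/17 - w/17)/4 = -1 + (-4/17 - w/68) = -21/17 - w/68)
p(v, L) = L*v
1/(3466 + p(u(4), -101)) = 1/(3466 - 101*(-21/17 - 1/68*4)) = 1/(3466 - 101*(-21/17 - 1/17)) = 1/(3466 - 101*(-22/17)) = 1/(3466 + 2222/17) = 1/(61144/17) = 17/61144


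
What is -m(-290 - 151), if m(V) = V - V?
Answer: 0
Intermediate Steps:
m(V) = 0
-m(-290 - 151) = -1*0 = 0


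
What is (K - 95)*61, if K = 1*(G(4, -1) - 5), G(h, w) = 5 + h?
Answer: -5551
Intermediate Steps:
K = 4 (K = 1*((5 + 4) - 5) = 1*(9 - 5) = 1*4 = 4)
(K - 95)*61 = (4 - 95)*61 = -91*61 = -5551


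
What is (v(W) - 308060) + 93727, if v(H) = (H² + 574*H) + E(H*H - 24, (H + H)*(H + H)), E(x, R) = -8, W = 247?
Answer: -11554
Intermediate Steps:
v(H) = -8 + H² + 574*H (v(H) = (H² + 574*H) - 8 = -8 + H² + 574*H)
(v(W) - 308060) + 93727 = ((-8 + 247² + 574*247) - 308060) + 93727 = ((-8 + 61009 + 141778) - 308060) + 93727 = (202779 - 308060) + 93727 = -105281 + 93727 = -11554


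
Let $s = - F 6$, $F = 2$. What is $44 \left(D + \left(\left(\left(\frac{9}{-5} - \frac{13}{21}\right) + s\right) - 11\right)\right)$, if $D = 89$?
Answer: $\frac{293744}{105} \approx 2797.6$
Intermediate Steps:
$s = -12$ ($s = \left(-1\right) 2 \cdot 6 = \left(-2\right) 6 = -12$)
$44 \left(D + \left(\left(\left(\frac{9}{-5} - \frac{13}{21}\right) + s\right) - 11\right)\right) = 44 \left(89 + \left(\left(\left(\frac{9}{-5} - \frac{13}{21}\right) - 12\right) - 11\right)\right) = 44 \left(89 + \left(\left(\left(9 \left(- \frac{1}{5}\right) - \frac{13}{21}\right) - 12\right) - 11\right)\right) = 44 \left(89 - \frac{2669}{105}\right) = 44 \cdot \frac{6676}{105} = \frac{293744}{105}$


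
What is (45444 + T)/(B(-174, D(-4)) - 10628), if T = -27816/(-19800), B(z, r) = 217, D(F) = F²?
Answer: -37492459/8589075 ≈ -4.3651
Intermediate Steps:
T = 1159/825 (T = -27816*(-1/19800) = 1159/825 ≈ 1.4048)
(45444 + T)/(B(-174, D(-4)) - 10628) = (45444 + 1159/825)/(217 - 10628) = (37492459/825)/(-10411) = (37492459/825)*(-1/10411) = -37492459/8589075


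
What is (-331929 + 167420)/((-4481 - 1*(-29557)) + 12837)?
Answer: -164509/37913 ≈ -4.3391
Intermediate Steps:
(-331929 + 167420)/((-4481 - 1*(-29557)) + 12837) = -164509/((-4481 + 29557) + 12837) = -164509/(25076 + 12837) = -164509/37913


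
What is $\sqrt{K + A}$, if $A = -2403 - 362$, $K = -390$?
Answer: $i \sqrt{3155} \approx 56.169 i$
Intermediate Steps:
$A = -2765$ ($A = -2403 - 362 = -2765$)
$\sqrt{K + A} = \sqrt{-390 - 2765} = \sqrt{-3155} = i \sqrt{3155}$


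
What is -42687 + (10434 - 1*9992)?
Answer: -42245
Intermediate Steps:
-42687 + (10434 - 1*9992) = -42687 + (10434 - 9992) = -42687 + 442 = -42245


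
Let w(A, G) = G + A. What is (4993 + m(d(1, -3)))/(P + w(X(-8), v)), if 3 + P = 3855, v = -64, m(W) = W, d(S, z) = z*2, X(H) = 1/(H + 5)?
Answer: 14961/11363 ≈ 1.3166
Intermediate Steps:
X(H) = 1/(5 + H)
d(S, z) = 2*z
P = 3852 (P = -3 + 3855 = 3852)
w(A, G) = A + G
(4993 + m(d(1, -3)))/(P + w(X(-8), v)) = (4993 + 2*(-3))/(3852 + (1/(5 - 8) - 64)) = (4993 - 6)/(3852 + (1/(-3) - 64)) = 4987/(3852 + (-⅓ - 64)) = 4987/(3852 - 193/3) = 4987/(11363/3) = 4987*(3/11363) = 14961/11363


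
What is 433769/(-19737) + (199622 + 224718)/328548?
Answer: -11178228236/540379323 ≈ -20.686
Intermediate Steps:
433769/(-19737) + (199622 + 224718)/328548 = 433769*(-1/19737) + 424340*(1/328548) = -433769/19737 + 106085/82137 = -11178228236/540379323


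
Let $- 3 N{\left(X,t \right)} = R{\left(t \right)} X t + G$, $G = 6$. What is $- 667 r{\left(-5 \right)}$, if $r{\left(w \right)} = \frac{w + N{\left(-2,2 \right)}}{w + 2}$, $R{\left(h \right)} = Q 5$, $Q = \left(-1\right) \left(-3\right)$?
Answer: $\frac{8671}{3} \approx 2890.3$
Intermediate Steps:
$Q = 3$
$R{\left(h \right)} = 15$ ($R{\left(h \right)} = 3 \cdot 5 = 15$)
$N{\left(X,t \right)} = -2 - 5 X t$ ($N{\left(X,t \right)} = - \frac{15 X t + 6}{3} = - \frac{6 + 15 X t}{3} = -2 - 5 X t$)
$r{\left(w \right)} = \frac{18 + w}{2 + w}$ ($r{\left(w \right)} = \frac{w - \left(2 - 20\right)}{w + 2} = \frac{w + \left(-2 + 20\right)}{2 + w} = \frac{w + 18}{2 + w} = \frac{18 + w}{2 + w}$)
$- 667 r{\left(-5 \right)} = - 667 \frac{18 - 5}{2 - 5} = - 667 \frac{1}{-3} \cdot 13 = - 667 \left(\left(- \frac{1}{3}\right) 13\right) = \left(-667\right) \left(- \frac{13}{3}\right) = \frac{8671}{3}$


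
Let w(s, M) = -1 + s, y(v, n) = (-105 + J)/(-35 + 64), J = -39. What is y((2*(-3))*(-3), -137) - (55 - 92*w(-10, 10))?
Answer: -31087/29 ≈ -1072.0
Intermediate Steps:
y(v, n) = -144/29 (y(v, n) = (-105 - 39)/(-35 + 64) = -144/29)
y((2*(-3))*(-3), -137) - (55 - 92*w(-10, 10)) = -144/29 - (55 - 92*(-1 - 10)) = -144/29 - (55 - 92*(-11)) = -144/29 - (55 + 1012) = -144/29 - 1*1067 = -144/29 - 1067 = -31087/29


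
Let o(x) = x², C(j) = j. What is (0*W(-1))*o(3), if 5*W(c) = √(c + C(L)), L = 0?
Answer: 0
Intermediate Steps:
W(c) = √c/5 (W(c) = √(c + 0)/5 = √c/5)
(0*W(-1))*o(3) = (0*(√(-1)/5))*3² = (0*(I/5))*9 = 0*9 = 0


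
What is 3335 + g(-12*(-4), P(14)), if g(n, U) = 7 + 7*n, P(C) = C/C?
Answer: 3678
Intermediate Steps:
P(C) = 1
3335 + g(-12*(-4), P(14)) = 3335 + (7 + 7*(-12*(-4))) = 3335 + (7 + 7*48) = 3335 + (7 + 336) = 3335 + 343 = 3678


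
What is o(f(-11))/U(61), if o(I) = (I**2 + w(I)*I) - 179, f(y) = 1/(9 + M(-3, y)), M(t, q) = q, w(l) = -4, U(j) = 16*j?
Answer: -707/3904 ≈ -0.18110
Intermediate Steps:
f(y) = 1/(9 + y)
o(I) = -179 + I**2 - 4*I (o(I) = (I**2 - 4*I) - 179 = -179 + I**2 - 4*I)
o(f(-11))/U(61) = (-179 + (1/(9 - 11))**2 - 4/(9 - 11))/((16*61)) = (-179 + (1/(-2))**2 - 4/(-2))/976 = (-179 + (-1/2)**2 - 4*(-1/2))*(1/976) = (-179 + 1/4 + 2)*(1/976) = -707/4*1/976 = -707/3904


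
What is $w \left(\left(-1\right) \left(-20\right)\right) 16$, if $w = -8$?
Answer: $-2560$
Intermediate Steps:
$w \left(\left(-1\right) \left(-20\right)\right) 16 = - 8 \left(\left(-1\right) \left(-20\right)\right) 16 = \left(-8\right) 20 \cdot 16 = \left(-160\right) 16 = -2560$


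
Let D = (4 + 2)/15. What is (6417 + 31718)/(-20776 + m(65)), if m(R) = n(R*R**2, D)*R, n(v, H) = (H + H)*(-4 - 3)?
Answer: -7627/4228 ≈ -1.8039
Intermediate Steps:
D = 2/5 (D = 6*(1/15) = 2/5 ≈ 0.40000)
n(v, H) = -14*H (n(v, H) = (2*H)*(-7) = -14*H)
m(R) = -28*R/5 (m(R) = (-14*2/5)*R = -28*R/5)
(6417 + 31718)/(-20776 + m(65)) = (6417 + 31718)/(-20776 - 28/5*65) = 38135/(-20776 - 364) = 38135/(-21140) = 38135*(-1/21140) = -7627/4228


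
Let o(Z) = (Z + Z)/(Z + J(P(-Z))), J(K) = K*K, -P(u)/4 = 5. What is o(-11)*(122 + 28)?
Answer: -3300/389 ≈ -8.4833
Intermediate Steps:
P(u) = -20 (P(u) = -4*5 = -20)
J(K) = K²
o(Z) = 2*Z/(400 + Z) (o(Z) = (Z + Z)/(Z + (-20)²) = (2*Z)/(Z + 400) = (2*Z)/(400 + Z) = 2*Z/(400 + Z))
o(-11)*(122 + 28) = (2*(-11)/(400 - 11))*(122 + 28) = (2*(-11)/389)*150 = (2*(-11)*(1/389))*150 = -22/389*150 = -3300/389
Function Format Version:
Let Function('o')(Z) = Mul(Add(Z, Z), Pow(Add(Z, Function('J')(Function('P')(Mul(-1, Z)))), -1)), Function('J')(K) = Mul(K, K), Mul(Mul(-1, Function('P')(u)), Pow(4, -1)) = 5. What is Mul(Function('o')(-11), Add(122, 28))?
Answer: Rational(-3300, 389) ≈ -8.4833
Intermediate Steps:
Function('P')(u) = -20 (Function('P')(u) = Mul(-4, 5) = -20)
Function('J')(K) = Pow(K, 2)
Function('o')(Z) = Mul(2, Z, Pow(Add(400, Z), -1)) (Function('o')(Z) = Mul(Add(Z, Z), Pow(Add(Z, Pow(-20, 2)), -1)) = Mul(Mul(2, Z), Pow(Add(Z, 400), -1)) = Mul(Mul(2, Z), Pow(Add(400, Z), -1)) = Mul(2, Z, Pow(Add(400, Z), -1)))
Mul(Function('o')(-11), Add(122, 28)) = Mul(Mul(2, -11, Pow(Add(400, -11), -1)), Add(122, 28)) = Mul(Mul(2, -11, Pow(389, -1)), 150) = Mul(Mul(2, -11, Rational(1, 389)), 150) = Mul(Rational(-22, 389), 150) = Rational(-3300, 389)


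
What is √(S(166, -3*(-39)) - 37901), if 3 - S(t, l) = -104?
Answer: I*√37794 ≈ 194.41*I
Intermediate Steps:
S(t, l) = 107 (S(t, l) = 3 - 1*(-104) = 3 + 104 = 107)
√(S(166, -3*(-39)) - 37901) = √(107 - 37901) = √(-37794) = I*√37794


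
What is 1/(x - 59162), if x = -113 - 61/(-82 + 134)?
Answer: -52/3082361 ≈ -1.6870e-5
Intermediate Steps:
x = -5937/52 (x = -113 - 61/52 = -5937/52 ≈ -114.17)
1/(x - 59162) = 1/(-5937/52 - 59162) = 1/(-3082361/52) = -52/3082361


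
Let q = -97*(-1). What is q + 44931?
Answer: 45028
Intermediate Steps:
q = 97
q + 44931 = 97 + 44931 = 45028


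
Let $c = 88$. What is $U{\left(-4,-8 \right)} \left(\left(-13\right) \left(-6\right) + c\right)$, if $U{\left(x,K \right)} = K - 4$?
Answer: $-1992$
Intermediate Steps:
$U{\left(x,K \right)} = -4 + K$
$U{\left(-4,-8 \right)} \left(\left(-13\right) \left(-6\right) + c\right) = \left(-4 - 8\right) \left(\left(-13\right) \left(-6\right) + 88\right) = - 12 \left(78 + 88\right) = \left(-12\right) 166 = -1992$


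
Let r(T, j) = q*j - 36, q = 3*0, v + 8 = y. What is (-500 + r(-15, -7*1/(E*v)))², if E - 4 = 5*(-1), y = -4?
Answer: 287296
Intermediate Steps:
E = -1 (E = 4 + 5*(-1) = 4 - 5 = -1)
v = -12 (v = -8 - 4 = -12)
q = 0
r(T, j) = -36 (r(T, j) = 0*j - 36 = 0 - 36 = -36)
(-500 + r(-15, -7*1/(E*v)))² = (-500 - 36)² = (-536)² = 287296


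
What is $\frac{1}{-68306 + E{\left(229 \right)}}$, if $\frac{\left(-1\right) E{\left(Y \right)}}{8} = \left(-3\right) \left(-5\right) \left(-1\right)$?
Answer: $- \frac{1}{68186} \approx -1.4666 \cdot 10^{-5}$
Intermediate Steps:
$E{\left(Y \right)} = 120$ ($E{\left(Y \right)} = - 8 \left(-3\right) \left(-5\right) \left(-1\right) = - 8 \cdot 15 \left(-1\right) = \left(-8\right) \left(-15\right) = 120$)
$\frac{1}{-68306 + E{\left(229 \right)}} = \frac{1}{-68306 + 120} = \frac{1}{-68186} = - \frac{1}{68186}$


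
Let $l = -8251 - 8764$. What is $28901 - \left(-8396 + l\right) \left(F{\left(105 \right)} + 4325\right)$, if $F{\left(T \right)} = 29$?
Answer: $110668395$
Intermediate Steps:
$l = -17015$
$28901 - \left(-8396 + l\right) \left(F{\left(105 \right)} + 4325\right) = 28901 - \left(-8396 - 17015\right) \left(29 + 4325\right) = 28901 - \left(-25411\right) 4354 = 28901 - -110639494 = 28901 + 110639494 = 110668395$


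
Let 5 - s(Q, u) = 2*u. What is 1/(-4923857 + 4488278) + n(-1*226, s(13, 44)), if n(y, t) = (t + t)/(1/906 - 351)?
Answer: 65509021279/138516299895 ≈ 0.47293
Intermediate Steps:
s(Q, u) = 5 - 2*u
n(y, t) = -1812*t/318005 (n(y, t) = (2*t)/(1/906 - 351) = (2*t)/(-318005/906) = (2*t)*(-906/318005) = -1812*t/318005)
1/(-4923857 + 4488278) + n(-1*226, s(13, 44)) = 1/(-4923857 + 4488278) - 1812*(5 - 2*44)/318005 = 1/(-435579) - 1812*(5 - 88)/318005 = -1/435579 - 1812/318005*(-83) = -1/435579 + 150396/318005 = 65509021279/138516299895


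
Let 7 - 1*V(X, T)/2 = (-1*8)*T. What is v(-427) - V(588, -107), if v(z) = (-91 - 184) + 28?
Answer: 1451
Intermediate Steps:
v(z) = -247 (v(z) = -275 + 28 = -247)
V(X, T) = 14 + 16*T (V(X, T) = 14 - 2*(-1*8)*T = 14 - (-16)*T = 14 + 16*T)
v(-427) - V(588, -107) = -247 - (14 + 16*(-107)) = -247 - (14 - 1712) = -247 - 1*(-1698) = -247 + 1698 = 1451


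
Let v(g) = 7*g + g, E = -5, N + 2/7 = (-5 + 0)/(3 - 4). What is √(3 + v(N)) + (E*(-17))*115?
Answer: 9775 + √1995/7 ≈ 9781.4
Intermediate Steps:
N = 33/7 (N = -2/7 + (-5 + 0)/(3 - 4) = -2/7 - 5/(-1) = -2/7 - 5*(-1) = -2/7 + 5 = 33/7 ≈ 4.7143)
v(g) = 8*g
√(3 + v(N)) + (E*(-17))*115 = √(3 + 8*(33/7)) - 5*(-17)*115 = √(3 + 264/7) + 85*115 = √(285/7) + 9775 = √1995/7 + 9775 = 9775 + √1995/7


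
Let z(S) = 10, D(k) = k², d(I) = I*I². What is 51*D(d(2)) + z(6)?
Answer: 3274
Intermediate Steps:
d(I) = I³
51*D(d(2)) + z(6) = 51*(2³)² + 10 = 51*8² + 10 = 51*64 + 10 = 3264 + 10 = 3274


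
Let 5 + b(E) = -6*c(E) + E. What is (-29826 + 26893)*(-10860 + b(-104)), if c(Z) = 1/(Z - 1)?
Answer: 160859547/5 ≈ 3.2172e+7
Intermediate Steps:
c(Z) = 1/(-1 + Z)
b(E) = -5 + E - 6/(-1 + E) (b(E) = -5 + (-6/(-1 + E) + E) = -5 + (E - 6/(-1 + E)) = -5 + E - 6/(-1 + E))
(-29826 + 26893)*(-10860 + b(-104)) = (-29826 + 26893)*(-10860 + (-6 + (-1 - 104)*(-5 - 104))/(-1 - 104)) = -2933*(-10860 + (-6 - 105*(-109))/(-105)) = -2933*(-10860 - (-6 + 11445)/105) = -2933*(-10860 - 1/105*11439) = -2933*(-10860 - 3813/35) = -2933*(-383913/35) = 160859547/5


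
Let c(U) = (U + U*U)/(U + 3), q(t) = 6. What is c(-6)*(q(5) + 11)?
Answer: -170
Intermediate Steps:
c(U) = (U + U**2)/(3 + U)
c(-6)*(q(5) + 11) = (-6*(1 - 6)/(3 - 6))*(6 + 11) = -6*(-5)/(-3)*17 = -6*(-1/3)*(-5)*17 = -10*17 = -170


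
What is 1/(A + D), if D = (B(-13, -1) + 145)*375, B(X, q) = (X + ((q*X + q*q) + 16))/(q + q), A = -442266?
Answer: -2/782157 ≈ -2.5570e-6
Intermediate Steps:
B(X, q) = (16 + X + q**2 + X*q)/(2*q) (B(X, q) = (X + ((X*q + q**2) + 16))/((2*q)) = (X + ((q**2 + X*q) + 16))*(1/(2*q)) = (X + (16 + q**2 + X*q))*(1/(2*q)) = (16 + X + q**2 + X*q)*(1/(2*q)) = (16 + X + q**2 + X*q)/(2*q))
D = 102375/2 (D = ((1/2)*(16 - 13 - (-13 - 1))/(-1) + 145)*375 = ((1/2)*(-1)*(16 - 13 - 1*(-14)) + 145)*375 = ((1/2)*(-1)*(16 - 13 + 14) + 145)*375 = ((1/2)*(-1)*17 + 145)*375 = (-17/2 + 145)*375 = (273/2)*375 = 102375/2 ≈ 51188.)
1/(A + D) = 1/(-442266 + 102375/2) = 1/(-782157/2) = -2/782157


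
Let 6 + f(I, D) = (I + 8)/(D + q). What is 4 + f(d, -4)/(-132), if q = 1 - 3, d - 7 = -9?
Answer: 535/132 ≈ 4.0530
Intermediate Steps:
d = -2 (d = 7 - 9 = -2)
q = -2
f(I, D) = -6 + (8 + I)/(-2 + D) (f(I, D) = -6 + (I + 8)/(D - 2) = -6 + (8 + I)/(-2 + D))
4 + f(d, -4)/(-132) = 4 + ((20 - 2 - 6*(-4))/(-2 - 4))/(-132) = 4 + ((20 - 2 + 24)/(-6))*(-1/132) = 4 - ⅙*42*(-1/132) = 4 - 7*(-1/132) = 4 + 7/132 = 535/132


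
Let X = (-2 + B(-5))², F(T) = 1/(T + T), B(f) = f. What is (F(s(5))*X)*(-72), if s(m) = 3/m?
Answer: -2940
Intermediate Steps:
F(T) = 1/(2*T)
X = 49 (X = (-2 - 5)² = (-7)² = 49)
(F(s(5))*X)*(-72) = ((1/(2*((3/5))))*49)*(-72) = ((1/(2*((3*(⅕)))))*49)*(-72) = ((1/(2*(⅗)))*49)*(-72) = (((½)*(5/3))*49)*(-72) = ((⅚)*49)*(-72) = (245/6)*(-72) = -2940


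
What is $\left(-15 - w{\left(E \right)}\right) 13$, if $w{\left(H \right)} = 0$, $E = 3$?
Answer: $-195$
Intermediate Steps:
$\left(-15 - w{\left(E \right)}\right) 13 = \left(-15 - 0\right) 13 = \left(-15 + 0\right) 13 = \left(-15\right) 13 = -195$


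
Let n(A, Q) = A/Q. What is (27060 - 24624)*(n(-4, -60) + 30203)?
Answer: 367873352/5 ≈ 7.3575e+7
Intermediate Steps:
(27060 - 24624)*(n(-4, -60) + 30203) = (27060 - 24624)*(-4/(-60) + 30203) = 2436*(-4*(-1/60) + 30203) = 2436*(1/15 + 30203) = 2436*(453046/15) = 367873352/5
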